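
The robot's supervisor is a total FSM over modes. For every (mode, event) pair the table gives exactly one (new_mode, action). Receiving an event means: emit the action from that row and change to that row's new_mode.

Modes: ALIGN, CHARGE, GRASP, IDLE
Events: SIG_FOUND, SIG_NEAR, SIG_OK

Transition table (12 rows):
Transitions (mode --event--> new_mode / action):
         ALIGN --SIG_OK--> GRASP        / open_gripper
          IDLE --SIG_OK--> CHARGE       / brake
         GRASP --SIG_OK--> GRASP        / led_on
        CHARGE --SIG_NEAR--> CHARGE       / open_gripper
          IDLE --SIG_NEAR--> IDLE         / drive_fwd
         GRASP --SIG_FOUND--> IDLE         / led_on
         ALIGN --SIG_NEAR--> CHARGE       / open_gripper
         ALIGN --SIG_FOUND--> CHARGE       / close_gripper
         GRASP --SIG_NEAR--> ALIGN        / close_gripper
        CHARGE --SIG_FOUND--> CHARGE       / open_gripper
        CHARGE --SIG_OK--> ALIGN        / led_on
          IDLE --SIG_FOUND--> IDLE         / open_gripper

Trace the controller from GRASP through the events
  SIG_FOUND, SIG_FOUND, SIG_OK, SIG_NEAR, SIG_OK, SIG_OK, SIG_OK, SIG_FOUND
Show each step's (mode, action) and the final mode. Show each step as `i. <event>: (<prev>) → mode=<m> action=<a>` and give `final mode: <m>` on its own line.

final mode: IDLE

1. SIG_FOUND: (GRASP) → mode=IDLE action=led_on
2. SIG_FOUND: (IDLE) → mode=IDLE action=open_gripper
3. SIG_OK: (IDLE) → mode=CHARGE action=brake
4. SIG_NEAR: (CHARGE) → mode=CHARGE action=open_gripper
5. SIG_OK: (CHARGE) → mode=ALIGN action=led_on
6. SIG_OK: (ALIGN) → mode=GRASP action=open_gripper
7. SIG_OK: (GRASP) → mode=GRASP action=led_on
8. SIG_FOUND: (GRASP) → mode=IDLE action=led_on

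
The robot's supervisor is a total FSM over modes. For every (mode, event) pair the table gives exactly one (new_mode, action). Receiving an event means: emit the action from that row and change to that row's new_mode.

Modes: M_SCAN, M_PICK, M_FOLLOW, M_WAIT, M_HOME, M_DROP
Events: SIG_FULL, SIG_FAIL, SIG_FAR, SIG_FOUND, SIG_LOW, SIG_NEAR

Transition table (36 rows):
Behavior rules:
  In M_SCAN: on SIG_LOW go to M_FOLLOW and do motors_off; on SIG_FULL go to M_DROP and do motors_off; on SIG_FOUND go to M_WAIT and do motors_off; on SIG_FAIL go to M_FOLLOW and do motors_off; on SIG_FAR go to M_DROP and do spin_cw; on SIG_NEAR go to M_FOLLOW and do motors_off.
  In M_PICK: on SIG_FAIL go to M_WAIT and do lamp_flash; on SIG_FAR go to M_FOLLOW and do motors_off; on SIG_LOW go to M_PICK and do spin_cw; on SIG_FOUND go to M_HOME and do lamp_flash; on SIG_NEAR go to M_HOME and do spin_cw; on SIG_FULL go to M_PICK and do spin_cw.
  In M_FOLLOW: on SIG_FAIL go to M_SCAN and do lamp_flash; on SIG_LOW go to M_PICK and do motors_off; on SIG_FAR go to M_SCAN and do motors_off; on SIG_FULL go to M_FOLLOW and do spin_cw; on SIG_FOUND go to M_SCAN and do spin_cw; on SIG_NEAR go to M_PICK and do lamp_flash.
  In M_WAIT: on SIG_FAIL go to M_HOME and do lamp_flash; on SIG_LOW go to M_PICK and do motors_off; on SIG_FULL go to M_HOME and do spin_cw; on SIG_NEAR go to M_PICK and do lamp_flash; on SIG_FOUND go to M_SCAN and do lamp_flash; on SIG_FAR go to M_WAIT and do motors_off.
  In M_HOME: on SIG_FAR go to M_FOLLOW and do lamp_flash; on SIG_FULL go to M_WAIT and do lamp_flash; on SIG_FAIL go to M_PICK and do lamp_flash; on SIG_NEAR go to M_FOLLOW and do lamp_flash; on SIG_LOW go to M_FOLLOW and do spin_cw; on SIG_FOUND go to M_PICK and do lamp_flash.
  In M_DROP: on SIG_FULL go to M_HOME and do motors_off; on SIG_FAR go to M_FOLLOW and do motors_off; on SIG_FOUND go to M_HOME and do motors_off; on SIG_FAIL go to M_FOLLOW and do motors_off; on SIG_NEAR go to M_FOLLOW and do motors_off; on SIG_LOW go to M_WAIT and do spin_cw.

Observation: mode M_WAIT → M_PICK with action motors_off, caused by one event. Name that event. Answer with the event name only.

try SIG_FULL: (M_WAIT, SIG_FULL) → (M_HOME, spin_cw)
try SIG_FAIL: (M_WAIT, SIG_FAIL) → (M_HOME, lamp_flash)
try SIG_FAR: (M_WAIT, SIG_FAR) → (M_WAIT, motors_off)
try SIG_FOUND: (M_WAIT, SIG_FOUND) → (M_SCAN, lamp_flash)
try SIG_LOW: (M_WAIT, SIG_LOW) → (M_PICK, motors_off)  ← matches
try SIG_NEAR: (M_WAIT, SIG_NEAR) → (M_PICK, lamp_flash)

SIG_LOW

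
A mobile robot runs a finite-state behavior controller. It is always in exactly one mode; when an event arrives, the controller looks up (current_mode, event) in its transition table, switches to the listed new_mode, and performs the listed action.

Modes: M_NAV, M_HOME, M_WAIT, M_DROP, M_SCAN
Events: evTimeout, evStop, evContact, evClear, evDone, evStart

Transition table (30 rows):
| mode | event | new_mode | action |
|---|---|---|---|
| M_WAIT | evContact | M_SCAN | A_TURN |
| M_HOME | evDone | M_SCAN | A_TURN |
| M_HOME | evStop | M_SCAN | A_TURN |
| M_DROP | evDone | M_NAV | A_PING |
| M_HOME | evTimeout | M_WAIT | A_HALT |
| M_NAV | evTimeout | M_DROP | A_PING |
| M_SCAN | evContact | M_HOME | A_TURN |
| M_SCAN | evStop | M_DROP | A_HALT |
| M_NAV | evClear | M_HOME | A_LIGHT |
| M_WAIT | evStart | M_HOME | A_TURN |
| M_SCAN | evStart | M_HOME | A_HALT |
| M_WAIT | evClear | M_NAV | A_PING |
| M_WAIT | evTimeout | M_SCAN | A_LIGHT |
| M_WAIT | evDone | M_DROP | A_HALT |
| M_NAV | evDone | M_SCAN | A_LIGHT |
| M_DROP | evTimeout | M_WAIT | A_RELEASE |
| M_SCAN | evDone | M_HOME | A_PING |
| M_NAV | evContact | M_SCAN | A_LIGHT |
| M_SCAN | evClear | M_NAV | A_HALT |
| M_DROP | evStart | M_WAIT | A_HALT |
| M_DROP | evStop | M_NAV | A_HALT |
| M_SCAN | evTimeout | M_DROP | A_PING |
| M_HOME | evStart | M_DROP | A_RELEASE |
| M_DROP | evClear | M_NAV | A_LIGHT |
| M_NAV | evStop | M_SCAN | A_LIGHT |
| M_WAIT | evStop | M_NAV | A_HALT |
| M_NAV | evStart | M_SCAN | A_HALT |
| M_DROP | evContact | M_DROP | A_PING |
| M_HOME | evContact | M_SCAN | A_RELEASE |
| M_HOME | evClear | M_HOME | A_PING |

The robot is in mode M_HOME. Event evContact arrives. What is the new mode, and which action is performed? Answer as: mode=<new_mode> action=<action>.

mode=M_SCAN action=A_RELEASE

current mode = M_HOME; filter table to that mode:
  (M_HOME, evDone) → (M_SCAN, A_TURN)
  (M_HOME, evStop) → (M_SCAN, A_TURN)
  (M_HOME, evTimeout) → (M_WAIT, A_HALT)
  (M_HOME, evStart) → (M_DROP, A_RELEASE)
  (M_HOME, evContact) → (M_SCAN, A_RELEASE)  ← event matches
  (M_HOME, evClear) → (M_HOME, A_PING)
event = evContact selects (M_SCAN, A_RELEASE)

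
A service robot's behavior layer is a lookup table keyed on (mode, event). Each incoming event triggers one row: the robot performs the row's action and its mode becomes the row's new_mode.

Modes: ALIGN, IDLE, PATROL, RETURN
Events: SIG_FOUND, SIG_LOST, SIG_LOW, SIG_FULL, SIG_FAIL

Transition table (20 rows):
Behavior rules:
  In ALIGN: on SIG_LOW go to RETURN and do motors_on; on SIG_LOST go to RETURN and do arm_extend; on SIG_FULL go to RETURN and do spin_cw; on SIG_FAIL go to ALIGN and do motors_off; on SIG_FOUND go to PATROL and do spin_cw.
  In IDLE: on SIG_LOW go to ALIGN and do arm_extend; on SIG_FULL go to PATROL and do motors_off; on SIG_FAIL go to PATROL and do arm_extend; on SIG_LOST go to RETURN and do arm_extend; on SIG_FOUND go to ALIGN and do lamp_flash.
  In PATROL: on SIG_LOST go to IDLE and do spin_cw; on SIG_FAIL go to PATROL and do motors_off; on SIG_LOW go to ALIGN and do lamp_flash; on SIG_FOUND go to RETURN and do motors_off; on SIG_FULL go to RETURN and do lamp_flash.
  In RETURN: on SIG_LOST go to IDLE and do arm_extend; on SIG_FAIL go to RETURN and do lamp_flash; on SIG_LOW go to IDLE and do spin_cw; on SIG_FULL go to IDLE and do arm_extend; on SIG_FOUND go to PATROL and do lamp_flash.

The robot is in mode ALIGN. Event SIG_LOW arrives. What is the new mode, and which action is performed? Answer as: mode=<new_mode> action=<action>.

current mode = ALIGN; filter table to that mode:
  (ALIGN, SIG_LOW) → (RETURN, motors_on)  ← event matches
  (ALIGN, SIG_LOST) → (RETURN, arm_extend)
  (ALIGN, SIG_FULL) → (RETURN, spin_cw)
  (ALIGN, SIG_FAIL) → (ALIGN, motors_off)
  (ALIGN, SIG_FOUND) → (PATROL, spin_cw)
event = SIG_LOW selects (RETURN, motors_on)

mode=RETURN action=motors_on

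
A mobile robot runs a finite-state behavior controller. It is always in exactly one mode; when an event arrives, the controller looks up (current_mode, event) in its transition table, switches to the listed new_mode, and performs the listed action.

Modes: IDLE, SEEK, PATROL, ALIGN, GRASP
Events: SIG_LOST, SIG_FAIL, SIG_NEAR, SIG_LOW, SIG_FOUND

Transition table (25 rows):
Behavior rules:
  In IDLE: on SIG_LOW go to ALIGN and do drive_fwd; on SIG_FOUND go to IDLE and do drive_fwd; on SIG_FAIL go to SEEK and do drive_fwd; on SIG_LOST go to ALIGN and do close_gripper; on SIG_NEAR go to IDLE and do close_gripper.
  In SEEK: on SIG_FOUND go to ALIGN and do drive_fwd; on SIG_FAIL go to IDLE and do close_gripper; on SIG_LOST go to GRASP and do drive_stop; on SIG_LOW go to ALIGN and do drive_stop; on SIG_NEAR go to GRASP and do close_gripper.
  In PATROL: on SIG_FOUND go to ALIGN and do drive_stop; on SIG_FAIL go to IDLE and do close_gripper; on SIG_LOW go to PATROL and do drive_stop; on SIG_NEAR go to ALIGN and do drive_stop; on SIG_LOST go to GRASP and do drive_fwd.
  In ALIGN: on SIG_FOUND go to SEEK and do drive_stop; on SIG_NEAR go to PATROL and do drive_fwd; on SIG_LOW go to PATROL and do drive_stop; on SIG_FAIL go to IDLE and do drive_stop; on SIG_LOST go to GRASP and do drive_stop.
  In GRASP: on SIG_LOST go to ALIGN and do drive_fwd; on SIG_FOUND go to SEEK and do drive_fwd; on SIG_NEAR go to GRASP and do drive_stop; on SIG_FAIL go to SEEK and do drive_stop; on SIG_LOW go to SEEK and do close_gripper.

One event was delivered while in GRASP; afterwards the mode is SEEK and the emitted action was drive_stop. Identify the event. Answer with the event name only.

try SIG_LOST: (GRASP, SIG_LOST) → (ALIGN, drive_fwd)
try SIG_FAIL: (GRASP, SIG_FAIL) → (SEEK, drive_stop)  ← matches
try SIG_NEAR: (GRASP, SIG_NEAR) → (GRASP, drive_stop)
try SIG_LOW: (GRASP, SIG_LOW) → (SEEK, close_gripper)
try SIG_FOUND: (GRASP, SIG_FOUND) → (SEEK, drive_fwd)

SIG_FAIL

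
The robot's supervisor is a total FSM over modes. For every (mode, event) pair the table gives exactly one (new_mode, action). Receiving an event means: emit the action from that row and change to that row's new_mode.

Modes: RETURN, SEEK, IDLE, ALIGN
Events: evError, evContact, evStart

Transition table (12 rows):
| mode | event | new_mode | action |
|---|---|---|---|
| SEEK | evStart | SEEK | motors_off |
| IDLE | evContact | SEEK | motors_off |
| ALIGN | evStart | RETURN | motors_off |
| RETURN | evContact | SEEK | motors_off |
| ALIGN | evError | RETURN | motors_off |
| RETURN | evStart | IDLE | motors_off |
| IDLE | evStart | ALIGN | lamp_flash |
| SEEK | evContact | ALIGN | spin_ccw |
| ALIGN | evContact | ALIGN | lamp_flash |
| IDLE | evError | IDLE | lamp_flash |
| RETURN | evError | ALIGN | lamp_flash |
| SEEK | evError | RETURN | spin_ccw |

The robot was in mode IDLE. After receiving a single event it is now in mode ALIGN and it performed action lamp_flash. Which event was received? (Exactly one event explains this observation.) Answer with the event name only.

try evError: (IDLE, evError) → (IDLE, lamp_flash)
try evContact: (IDLE, evContact) → (SEEK, motors_off)
try evStart: (IDLE, evStart) → (ALIGN, lamp_flash)  ← matches

evStart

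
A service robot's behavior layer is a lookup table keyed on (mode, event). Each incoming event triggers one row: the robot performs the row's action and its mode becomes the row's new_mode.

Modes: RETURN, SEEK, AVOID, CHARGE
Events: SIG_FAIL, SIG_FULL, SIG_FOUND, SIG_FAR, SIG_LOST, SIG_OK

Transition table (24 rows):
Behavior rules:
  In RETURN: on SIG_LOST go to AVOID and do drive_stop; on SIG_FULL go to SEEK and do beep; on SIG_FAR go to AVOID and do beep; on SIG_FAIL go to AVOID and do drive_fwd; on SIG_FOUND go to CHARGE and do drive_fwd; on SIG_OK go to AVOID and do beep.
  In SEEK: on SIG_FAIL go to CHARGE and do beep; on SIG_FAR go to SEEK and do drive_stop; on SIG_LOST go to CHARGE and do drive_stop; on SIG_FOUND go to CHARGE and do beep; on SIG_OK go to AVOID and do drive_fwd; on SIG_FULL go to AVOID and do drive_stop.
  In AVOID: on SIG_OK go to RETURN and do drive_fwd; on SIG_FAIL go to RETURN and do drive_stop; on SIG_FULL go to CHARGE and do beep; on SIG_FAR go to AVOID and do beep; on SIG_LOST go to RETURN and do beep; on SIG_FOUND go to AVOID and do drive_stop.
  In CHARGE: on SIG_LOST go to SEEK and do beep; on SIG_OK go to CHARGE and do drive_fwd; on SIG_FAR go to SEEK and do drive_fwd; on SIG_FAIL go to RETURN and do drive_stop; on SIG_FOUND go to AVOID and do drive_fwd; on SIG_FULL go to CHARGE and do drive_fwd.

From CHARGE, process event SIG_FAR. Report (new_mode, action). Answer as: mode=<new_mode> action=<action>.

mode=SEEK action=drive_fwd

current mode = CHARGE; filter table to that mode:
  (CHARGE, SIG_LOST) → (SEEK, beep)
  (CHARGE, SIG_OK) → (CHARGE, drive_fwd)
  (CHARGE, SIG_FAR) → (SEEK, drive_fwd)  ← event matches
  (CHARGE, SIG_FAIL) → (RETURN, drive_stop)
  (CHARGE, SIG_FOUND) → (AVOID, drive_fwd)
  (CHARGE, SIG_FULL) → (CHARGE, drive_fwd)
event = SIG_FAR selects (SEEK, drive_fwd)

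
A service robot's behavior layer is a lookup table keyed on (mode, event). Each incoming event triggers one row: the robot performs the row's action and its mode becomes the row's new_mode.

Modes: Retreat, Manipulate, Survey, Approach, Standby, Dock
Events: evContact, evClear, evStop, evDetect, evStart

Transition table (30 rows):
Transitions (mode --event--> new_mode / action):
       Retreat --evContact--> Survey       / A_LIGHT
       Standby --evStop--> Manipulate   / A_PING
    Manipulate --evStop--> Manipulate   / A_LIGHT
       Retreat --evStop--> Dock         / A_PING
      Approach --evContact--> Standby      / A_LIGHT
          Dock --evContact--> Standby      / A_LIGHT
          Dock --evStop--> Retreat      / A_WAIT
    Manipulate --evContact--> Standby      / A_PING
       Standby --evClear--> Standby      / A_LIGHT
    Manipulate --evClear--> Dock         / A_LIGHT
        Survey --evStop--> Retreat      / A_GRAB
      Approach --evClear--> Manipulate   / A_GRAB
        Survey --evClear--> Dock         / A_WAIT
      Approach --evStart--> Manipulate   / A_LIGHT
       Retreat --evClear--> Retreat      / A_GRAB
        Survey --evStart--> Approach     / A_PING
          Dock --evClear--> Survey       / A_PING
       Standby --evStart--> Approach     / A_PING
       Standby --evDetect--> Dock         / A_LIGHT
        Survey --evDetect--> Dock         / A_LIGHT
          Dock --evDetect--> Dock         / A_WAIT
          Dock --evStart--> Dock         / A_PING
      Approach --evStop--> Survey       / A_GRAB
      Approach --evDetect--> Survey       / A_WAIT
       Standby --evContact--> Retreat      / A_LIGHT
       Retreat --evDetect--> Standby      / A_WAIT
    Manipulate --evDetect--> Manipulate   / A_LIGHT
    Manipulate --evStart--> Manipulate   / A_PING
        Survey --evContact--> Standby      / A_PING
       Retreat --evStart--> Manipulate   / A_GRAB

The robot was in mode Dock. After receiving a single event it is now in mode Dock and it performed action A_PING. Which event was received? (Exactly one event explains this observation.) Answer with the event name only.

try evContact: (Dock, evContact) → (Standby, A_LIGHT)
try evClear: (Dock, evClear) → (Survey, A_PING)
try evStop: (Dock, evStop) → (Retreat, A_WAIT)
try evDetect: (Dock, evDetect) → (Dock, A_WAIT)
try evStart: (Dock, evStart) → (Dock, A_PING)  ← matches

evStart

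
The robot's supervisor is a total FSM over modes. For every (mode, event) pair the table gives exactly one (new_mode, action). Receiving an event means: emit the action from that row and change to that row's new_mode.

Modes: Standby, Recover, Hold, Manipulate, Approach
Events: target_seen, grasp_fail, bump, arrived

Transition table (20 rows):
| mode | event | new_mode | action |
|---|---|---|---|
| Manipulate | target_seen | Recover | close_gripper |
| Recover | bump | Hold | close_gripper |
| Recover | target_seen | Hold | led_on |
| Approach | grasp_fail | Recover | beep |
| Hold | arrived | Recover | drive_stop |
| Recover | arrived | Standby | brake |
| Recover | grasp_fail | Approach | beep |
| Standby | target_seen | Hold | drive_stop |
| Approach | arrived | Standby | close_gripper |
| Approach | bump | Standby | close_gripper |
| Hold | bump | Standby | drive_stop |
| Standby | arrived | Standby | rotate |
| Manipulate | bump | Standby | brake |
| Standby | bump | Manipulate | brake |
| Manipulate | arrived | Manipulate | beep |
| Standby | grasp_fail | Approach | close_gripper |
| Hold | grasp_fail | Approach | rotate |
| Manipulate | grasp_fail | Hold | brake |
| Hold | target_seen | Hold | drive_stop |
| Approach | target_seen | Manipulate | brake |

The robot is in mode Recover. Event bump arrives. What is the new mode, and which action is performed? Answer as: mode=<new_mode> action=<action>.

current mode = Recover; filter table to that mode:
  (Recover, bump) → (Hold, close_gripper)  ← event matches
  (Recover, target_seen) → (Hold, led_on)
  (Recover, arrived) → (Standby, brake)
  (Recover, grasp_fail) → (Approach, beep)
event = bump selects (Hold, close_gripper)

mode=Hold action=close_gripper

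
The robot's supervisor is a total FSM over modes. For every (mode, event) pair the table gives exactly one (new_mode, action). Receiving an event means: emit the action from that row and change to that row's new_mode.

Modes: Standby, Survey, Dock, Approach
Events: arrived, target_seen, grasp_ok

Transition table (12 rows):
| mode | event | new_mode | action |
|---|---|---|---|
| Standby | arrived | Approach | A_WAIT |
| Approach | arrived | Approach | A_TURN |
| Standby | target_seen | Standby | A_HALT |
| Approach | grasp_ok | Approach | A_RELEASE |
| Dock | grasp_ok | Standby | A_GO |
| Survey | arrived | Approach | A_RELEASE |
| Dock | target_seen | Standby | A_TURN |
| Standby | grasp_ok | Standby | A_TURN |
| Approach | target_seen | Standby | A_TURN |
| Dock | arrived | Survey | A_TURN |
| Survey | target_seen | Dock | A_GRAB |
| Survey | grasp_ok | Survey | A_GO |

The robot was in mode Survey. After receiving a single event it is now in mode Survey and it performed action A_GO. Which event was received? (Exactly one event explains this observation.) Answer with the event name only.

try arrived: (Survey, arrived) → (Approach, A_RELEASE)
try target_seen: (Survey, target_seen) → (Dock, A_GRAB)
try grasp_ok: (Survey, grasp_ok) → (Survey, A_GO)  ← matches

grasp_ok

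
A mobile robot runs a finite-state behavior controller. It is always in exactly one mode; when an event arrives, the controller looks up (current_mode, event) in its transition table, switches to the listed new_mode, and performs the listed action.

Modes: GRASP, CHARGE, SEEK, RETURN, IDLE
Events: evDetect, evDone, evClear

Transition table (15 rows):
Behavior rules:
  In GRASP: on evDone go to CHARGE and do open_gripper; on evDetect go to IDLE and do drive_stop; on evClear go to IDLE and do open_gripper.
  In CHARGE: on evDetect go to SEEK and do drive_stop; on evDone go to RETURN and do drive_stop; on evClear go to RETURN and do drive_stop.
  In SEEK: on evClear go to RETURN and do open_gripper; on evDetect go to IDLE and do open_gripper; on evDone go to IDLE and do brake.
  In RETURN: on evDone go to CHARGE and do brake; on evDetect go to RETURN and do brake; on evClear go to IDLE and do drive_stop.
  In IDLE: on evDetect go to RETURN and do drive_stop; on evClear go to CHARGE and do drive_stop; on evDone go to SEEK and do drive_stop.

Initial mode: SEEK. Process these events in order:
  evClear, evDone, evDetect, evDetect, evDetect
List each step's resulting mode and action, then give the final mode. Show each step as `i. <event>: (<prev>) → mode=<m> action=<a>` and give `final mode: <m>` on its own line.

final mode: RETURN

1. evClear: (SEEK) → mode=RETURN action=open_gripper
2. evDone: (RETURN) → mode=CHARGE action=brake
3. evDetect: (CHARGE) → mode=SEEK action=drive_stop
4. evDetect: (SEEK) → mode=IDLE action=open_gripper
5. evDetect: (IDLE) → mode=RETURN action=drive_stop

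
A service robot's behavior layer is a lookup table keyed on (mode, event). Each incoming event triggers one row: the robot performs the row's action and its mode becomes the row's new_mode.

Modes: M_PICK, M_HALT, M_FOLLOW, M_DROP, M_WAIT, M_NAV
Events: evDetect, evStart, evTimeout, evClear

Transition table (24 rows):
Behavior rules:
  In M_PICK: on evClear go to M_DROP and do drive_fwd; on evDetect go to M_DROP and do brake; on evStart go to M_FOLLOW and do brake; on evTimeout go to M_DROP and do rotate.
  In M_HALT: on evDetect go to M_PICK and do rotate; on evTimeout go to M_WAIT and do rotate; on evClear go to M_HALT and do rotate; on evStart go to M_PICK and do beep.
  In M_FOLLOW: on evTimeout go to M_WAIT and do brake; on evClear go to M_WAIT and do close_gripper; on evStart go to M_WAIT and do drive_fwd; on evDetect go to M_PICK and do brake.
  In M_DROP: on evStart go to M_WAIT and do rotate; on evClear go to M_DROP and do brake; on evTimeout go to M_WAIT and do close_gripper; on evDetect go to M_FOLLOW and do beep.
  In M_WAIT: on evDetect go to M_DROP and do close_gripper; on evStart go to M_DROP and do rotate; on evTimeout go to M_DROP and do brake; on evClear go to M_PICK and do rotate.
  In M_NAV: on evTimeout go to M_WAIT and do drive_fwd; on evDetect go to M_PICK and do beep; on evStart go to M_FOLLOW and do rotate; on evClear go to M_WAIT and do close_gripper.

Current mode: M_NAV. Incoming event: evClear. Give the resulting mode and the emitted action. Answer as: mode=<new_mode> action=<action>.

current mode = M_NAV; filter table to that mode:
  (M_NAV, evTimeout) → (M_WAIT, drive_fwd)
  (M_NAV, evDetect) → (M_PICK, beep)
  (M_NAV, evStart) → (M_FOLLOW, rotate)
  (M_NAV, evClear) → (M_WAIT, close_gripper)  ← event matches
event = evClear selects (M_WAIT, close_gripper)

mode=M_WAIT action=close_gripper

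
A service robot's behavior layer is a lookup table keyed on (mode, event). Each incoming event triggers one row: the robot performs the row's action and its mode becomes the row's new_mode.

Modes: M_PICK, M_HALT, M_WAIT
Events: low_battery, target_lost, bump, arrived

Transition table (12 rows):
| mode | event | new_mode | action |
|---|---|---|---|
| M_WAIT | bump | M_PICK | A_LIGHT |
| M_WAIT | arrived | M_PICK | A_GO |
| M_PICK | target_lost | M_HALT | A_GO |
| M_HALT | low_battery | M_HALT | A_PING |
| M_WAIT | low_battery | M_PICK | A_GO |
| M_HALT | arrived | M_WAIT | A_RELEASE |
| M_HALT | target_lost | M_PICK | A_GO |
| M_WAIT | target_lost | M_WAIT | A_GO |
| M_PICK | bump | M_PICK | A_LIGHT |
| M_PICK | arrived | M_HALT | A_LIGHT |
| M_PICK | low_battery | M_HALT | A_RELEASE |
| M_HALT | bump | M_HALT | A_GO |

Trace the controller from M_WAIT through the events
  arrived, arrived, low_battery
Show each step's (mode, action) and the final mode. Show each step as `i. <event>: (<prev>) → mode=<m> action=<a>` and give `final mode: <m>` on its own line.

1. arrived: (M_WAIT) → mode=M_PICK action=A_GO
2. arrived: (M_PICK) → mode=M_HALT action=A_LIGHT
3. low_battery: (M_HALT) → mode=M_HALT action=A_PING

final mode: M_HALT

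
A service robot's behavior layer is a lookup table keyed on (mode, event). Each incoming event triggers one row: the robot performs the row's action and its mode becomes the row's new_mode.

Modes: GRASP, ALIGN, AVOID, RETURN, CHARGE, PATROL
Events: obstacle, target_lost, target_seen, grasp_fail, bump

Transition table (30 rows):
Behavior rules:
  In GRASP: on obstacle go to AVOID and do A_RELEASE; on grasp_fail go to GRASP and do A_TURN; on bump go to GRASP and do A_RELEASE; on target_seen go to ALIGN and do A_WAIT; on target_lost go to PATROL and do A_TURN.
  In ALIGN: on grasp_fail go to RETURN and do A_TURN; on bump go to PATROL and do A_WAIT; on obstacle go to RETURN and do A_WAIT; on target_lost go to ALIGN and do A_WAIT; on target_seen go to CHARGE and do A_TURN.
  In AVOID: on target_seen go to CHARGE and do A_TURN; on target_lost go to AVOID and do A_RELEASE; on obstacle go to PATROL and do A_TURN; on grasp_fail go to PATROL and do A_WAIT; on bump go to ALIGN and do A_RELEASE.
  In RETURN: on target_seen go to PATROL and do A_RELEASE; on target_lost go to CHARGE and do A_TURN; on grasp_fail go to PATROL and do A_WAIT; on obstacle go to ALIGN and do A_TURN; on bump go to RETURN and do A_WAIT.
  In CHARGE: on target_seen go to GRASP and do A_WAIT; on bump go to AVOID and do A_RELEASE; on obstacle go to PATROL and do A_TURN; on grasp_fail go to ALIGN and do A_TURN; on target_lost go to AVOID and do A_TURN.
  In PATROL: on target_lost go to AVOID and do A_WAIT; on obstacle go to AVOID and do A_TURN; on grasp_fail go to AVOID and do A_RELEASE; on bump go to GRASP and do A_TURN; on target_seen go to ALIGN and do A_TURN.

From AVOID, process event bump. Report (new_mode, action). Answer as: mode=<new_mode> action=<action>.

mode=ALIGN action=A_RELEASE

current mode = AVOID; filter table to that mode:
  (AVOID, target_seen) → (CHARGE, A_TURN)
  (AVOID, target_lost) → (AVOID, A_RELEASE)
  (AVOID, obstacle) → (PATROL, A_TURN)
  (AVOID, grasp_fail) → (PATROL, A_WAIT)
  (AVOID, bump) → (ALIGN, A_RELEASE)  ← event matches
event = bump selects (ALIGN, A_RELEASE)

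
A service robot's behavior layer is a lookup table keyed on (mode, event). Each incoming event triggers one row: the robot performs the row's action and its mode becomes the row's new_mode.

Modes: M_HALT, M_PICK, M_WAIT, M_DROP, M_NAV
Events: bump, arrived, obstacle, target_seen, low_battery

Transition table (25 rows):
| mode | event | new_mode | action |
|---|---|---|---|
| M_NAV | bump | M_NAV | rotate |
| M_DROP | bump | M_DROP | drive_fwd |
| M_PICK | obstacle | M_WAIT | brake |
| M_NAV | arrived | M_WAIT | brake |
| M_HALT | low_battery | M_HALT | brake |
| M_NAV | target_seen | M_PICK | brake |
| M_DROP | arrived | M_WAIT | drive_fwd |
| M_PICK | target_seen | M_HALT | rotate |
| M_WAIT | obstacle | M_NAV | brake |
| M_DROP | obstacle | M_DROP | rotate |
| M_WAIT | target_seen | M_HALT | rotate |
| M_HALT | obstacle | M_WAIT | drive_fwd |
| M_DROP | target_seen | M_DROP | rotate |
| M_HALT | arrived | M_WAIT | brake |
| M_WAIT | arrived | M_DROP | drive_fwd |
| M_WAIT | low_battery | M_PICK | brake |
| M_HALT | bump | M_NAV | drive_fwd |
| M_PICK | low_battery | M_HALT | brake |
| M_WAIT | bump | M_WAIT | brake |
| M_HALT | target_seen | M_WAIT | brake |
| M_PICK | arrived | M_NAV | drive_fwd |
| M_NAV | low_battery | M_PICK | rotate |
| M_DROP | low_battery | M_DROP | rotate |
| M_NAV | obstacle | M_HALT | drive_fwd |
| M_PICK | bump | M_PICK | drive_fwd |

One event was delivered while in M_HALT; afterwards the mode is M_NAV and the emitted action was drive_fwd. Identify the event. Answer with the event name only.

bump

try bump: (M_HALT, bump) → (M_NAV, drive_fwd)  ← matches
try arrived: (M_HALT, arrived) → (M_WAIT, brake)
try obstacle: (M_HALT, obstacle) → (M_WAIT, drive_fwd)
try target_seen: (M_HALT, target_seen) → (M_WAIT, brake)
try low_battery: (M_HALT, low_battery) → (M_HALT, brake)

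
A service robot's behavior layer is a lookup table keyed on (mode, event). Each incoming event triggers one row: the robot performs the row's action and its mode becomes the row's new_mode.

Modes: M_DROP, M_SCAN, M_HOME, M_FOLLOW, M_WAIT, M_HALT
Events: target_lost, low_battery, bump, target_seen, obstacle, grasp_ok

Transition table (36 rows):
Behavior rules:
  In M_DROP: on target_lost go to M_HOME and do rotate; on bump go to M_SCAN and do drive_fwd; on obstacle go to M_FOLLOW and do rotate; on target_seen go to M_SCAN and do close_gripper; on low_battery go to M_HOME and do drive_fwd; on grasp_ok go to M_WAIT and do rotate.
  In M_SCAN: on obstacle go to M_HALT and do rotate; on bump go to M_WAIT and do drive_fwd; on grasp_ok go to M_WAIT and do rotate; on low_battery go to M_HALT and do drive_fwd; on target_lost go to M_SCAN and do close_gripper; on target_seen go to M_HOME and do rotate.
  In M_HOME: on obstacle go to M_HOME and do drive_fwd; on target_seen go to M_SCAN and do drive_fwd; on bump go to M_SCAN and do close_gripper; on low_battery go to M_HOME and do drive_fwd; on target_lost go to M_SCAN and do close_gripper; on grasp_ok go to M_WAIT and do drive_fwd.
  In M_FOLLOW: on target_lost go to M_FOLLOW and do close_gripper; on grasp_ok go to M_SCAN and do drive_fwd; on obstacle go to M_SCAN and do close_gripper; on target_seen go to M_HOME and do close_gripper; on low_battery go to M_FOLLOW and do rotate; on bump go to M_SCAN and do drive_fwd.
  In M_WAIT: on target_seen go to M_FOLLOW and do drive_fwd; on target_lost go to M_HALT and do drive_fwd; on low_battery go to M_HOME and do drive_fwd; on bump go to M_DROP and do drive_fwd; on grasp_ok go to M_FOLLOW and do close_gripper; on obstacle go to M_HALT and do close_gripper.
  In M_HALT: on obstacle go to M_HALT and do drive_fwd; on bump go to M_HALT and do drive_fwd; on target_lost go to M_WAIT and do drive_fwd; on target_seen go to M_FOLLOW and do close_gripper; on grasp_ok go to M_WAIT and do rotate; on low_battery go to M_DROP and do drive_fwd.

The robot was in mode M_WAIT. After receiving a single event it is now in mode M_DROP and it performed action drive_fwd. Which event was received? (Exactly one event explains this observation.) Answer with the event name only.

try target_lost: (M_WAIT, target_lost) → (M_HALT, drive_fwd)
try low_battery: (M_WAIT, low_battery) → (M_HOME, drive_fwd)
try bump: (M_WAIT, bump) → (M_DROP, drive_fwd)  ← matches
try target_seen: (M_WAIT, target_seen) → (M_FOLLOW, drive_fwd)
try obstacle: (M_WAIT, obstacle) → (M_HALT, close_gripper)
try grasp_ok: (M_WAIT, grasp_ok) → (M_FOLLOW, close_gripper)

bump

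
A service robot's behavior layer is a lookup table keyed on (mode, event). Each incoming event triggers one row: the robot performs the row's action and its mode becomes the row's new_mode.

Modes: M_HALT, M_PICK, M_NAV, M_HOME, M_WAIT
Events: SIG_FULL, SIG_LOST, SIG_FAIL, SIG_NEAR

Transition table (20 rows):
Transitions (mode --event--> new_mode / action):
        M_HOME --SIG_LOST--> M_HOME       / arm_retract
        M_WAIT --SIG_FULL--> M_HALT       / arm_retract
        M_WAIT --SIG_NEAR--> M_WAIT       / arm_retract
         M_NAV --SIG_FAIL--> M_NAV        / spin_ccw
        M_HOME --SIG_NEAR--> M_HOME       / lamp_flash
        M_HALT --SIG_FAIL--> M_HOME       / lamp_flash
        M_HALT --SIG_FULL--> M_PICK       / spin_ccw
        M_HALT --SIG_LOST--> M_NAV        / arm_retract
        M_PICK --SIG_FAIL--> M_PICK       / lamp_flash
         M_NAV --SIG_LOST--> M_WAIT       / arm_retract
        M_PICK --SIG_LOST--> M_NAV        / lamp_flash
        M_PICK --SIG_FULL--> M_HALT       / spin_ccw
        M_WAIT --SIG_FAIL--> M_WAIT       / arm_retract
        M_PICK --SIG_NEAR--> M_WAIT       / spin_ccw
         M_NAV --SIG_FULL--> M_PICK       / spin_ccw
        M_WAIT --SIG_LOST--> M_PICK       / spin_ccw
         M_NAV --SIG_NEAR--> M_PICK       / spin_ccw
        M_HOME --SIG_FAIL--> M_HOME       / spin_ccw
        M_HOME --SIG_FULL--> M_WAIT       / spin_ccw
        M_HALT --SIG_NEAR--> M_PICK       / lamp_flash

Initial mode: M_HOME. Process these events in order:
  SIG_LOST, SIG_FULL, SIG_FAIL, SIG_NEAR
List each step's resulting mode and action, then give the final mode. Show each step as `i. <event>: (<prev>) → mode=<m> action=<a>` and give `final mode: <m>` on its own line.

1. SIG_LOST: (M_HOME) → mode=M_HOME action=arm_retract
2. SIG_FULL: (M_HOME) → mode=M_WAIT action=spin_ccw
3. SIG_FAIL: (M_WAIT) → mode=M_WAIT action=arm_retract
4. SIG_NEAR: (M_WAIT) → mode=M_WAIT action=arm_retract

final mode: M_WAIT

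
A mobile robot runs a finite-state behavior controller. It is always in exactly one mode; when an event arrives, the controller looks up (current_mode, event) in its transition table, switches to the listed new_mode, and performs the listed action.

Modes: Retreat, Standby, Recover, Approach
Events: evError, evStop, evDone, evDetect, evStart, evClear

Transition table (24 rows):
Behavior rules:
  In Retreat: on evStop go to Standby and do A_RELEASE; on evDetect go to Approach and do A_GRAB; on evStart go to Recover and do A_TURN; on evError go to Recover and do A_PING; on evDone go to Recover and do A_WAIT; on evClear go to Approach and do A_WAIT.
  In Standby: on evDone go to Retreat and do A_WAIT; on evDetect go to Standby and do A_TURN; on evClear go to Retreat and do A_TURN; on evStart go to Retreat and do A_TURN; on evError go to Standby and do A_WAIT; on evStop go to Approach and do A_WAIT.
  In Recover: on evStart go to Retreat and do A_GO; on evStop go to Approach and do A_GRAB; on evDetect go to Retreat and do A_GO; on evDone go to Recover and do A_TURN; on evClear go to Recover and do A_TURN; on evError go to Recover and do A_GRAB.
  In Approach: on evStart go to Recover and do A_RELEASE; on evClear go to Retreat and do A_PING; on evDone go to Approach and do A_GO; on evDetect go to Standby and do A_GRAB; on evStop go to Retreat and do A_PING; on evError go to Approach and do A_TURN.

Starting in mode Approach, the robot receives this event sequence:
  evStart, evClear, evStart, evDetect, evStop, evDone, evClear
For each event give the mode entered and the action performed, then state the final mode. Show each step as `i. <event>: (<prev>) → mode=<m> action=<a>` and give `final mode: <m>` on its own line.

1. evStart: (Approach) → mode=Recover action=A_RELEASE
2. evClear: (Recover) → mode=Recover action=A_TURN
3. evStart: (Recover) → mode=Retreat action=A_GO
4. evDetect: (Retreat) → mode=Approach action=A_GRAB
5. evStop: (Approach) → mode=Retreat action=A_PING
6. evDone: (Retreat) → mode=Recover action=A_WAIT
7. evClear: (Recover) → mode=Recover action=A_TURN

final mode: Recover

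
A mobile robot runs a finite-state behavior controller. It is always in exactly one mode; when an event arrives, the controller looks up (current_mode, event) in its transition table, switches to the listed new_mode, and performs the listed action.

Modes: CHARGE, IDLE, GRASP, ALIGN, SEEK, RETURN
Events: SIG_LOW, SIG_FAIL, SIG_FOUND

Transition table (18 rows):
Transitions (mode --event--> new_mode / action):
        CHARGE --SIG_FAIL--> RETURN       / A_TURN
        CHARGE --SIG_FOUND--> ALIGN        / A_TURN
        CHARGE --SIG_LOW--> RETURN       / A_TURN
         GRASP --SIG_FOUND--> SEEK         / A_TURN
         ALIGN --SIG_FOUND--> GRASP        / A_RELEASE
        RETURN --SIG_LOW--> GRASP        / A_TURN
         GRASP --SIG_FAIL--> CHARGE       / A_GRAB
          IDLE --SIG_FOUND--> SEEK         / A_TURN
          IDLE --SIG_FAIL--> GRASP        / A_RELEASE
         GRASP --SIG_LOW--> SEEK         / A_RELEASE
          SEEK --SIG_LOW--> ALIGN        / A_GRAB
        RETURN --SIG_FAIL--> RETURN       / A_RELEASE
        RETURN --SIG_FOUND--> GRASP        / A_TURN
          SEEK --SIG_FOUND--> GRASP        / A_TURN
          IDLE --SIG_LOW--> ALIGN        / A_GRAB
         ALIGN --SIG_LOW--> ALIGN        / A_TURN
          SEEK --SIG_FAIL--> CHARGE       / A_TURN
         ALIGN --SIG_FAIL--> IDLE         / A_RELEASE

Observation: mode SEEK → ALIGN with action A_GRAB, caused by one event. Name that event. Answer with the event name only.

SIG_LOW

try SIG_LOW: (SEEK, SIG_LOW) → (ALIGN, A_GRAB)  ← matches
try SIG_FAIL: (SEEK, SIG_FAIL) → (CHARGE, A_TURN)
try SIG_FOUND: (SEEK, SIG_FOUND) → (GRASP, A_TURN)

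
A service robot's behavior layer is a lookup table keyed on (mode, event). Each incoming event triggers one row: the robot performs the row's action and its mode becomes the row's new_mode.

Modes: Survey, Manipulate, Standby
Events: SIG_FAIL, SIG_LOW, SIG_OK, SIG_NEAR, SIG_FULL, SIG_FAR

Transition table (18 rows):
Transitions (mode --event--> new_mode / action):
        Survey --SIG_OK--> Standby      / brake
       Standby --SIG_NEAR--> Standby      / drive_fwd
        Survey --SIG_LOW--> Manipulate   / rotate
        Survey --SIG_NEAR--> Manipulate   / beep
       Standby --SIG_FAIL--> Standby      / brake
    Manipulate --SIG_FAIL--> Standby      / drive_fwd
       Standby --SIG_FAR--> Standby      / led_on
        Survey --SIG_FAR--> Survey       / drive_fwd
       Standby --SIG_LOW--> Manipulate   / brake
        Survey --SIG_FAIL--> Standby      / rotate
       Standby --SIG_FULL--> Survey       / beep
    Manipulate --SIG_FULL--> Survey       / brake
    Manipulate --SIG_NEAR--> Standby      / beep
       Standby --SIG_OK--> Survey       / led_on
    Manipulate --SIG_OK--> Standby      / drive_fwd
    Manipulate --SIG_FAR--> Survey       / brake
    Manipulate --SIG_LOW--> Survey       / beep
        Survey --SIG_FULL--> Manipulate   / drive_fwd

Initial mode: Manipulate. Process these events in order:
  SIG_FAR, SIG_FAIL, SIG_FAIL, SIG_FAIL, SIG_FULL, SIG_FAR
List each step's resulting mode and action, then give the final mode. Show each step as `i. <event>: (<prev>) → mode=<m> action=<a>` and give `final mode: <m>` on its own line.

1. SIG_FAR: (Manipulate) → mode=Survey action=brake
2. SIG_FAIL: (Survey) → mode=Standby action=rotate
3. SIG_FAIL: (Standby) → mode=Standby action=brake
4. SIG_FAIL: (Standby) → mode=Standby action=brake
5. SIG_FULL: (Standby) → mode=Survey action=beep
6. SIG_FAR: (Survey) → mode=Survey action=drive_fwd

final mode: Survey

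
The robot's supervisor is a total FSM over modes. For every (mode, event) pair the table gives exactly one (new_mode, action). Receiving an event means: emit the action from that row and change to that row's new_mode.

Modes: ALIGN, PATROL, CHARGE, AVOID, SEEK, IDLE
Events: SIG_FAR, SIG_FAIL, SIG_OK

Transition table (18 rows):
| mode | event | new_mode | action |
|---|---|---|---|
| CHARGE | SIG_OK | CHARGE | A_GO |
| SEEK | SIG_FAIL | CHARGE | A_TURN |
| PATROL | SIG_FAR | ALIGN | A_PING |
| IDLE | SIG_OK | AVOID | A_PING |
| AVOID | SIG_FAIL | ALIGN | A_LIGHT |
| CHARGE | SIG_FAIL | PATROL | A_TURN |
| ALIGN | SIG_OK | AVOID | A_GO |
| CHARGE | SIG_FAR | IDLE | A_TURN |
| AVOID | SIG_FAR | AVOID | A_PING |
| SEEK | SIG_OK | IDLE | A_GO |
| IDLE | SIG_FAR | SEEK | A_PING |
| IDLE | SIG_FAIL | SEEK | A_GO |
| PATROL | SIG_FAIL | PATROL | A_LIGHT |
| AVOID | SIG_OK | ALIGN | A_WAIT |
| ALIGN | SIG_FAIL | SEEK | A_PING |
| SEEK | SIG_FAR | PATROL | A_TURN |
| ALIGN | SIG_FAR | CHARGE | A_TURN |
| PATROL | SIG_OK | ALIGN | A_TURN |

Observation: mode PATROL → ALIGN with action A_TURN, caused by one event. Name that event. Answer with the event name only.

SIG_OK

try SIG_FAR: (PATROL, SIG_FAR) → (ALIGN, A_PING)
try SIG_FAIL: (PATROL, SIG_FAIL) → (PATROL, A_LIGHT)
try SIG_OK: (PATROL, SIG_OK) → (ALIGN, A_TURN)  ← matches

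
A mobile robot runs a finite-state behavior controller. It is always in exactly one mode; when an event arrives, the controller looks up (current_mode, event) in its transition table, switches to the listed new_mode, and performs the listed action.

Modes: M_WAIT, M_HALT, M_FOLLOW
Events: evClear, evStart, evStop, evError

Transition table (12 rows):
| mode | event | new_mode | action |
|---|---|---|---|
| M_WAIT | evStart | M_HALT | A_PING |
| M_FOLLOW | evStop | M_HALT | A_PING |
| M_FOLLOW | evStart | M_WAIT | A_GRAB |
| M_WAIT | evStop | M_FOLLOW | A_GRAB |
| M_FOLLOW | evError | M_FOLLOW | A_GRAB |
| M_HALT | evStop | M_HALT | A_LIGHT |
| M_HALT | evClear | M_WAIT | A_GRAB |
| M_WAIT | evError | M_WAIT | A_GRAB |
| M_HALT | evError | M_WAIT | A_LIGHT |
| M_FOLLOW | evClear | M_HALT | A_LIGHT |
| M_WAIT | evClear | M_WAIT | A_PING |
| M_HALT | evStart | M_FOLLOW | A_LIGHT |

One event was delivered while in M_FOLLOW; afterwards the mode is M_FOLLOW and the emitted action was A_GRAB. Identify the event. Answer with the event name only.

try evClear: (M_FOLLOW, evClear) → (M_HALT, A_LIGHT)
try evStart: (M_FOLLOW, evStart) → (M_WAIT, A_GRAB)
try evStop: (M_FOLLOW, evStop) → (M_HALT, A_PING)
try evError: (M_FOLLOW, evError) → (M_FOLLOW, A_GRAB)  ← matches

evError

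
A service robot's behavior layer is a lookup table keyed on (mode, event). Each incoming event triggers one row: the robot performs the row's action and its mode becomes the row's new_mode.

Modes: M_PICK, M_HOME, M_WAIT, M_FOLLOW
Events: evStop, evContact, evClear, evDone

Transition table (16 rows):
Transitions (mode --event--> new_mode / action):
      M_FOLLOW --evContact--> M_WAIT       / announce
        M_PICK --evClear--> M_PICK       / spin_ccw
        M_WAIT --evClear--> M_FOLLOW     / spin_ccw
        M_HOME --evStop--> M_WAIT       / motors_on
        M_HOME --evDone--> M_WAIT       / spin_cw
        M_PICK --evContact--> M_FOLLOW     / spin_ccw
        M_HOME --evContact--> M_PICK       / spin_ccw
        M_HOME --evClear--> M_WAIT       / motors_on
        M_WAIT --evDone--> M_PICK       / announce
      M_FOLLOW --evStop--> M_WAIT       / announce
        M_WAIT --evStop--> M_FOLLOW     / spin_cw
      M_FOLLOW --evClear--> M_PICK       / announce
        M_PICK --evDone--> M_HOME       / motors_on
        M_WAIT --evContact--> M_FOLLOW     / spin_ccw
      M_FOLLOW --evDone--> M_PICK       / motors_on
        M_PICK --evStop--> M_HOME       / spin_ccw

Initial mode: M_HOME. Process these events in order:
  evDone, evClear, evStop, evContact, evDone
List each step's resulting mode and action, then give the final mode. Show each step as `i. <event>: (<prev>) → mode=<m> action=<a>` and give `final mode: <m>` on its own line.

final mode: M_PICK

1. evDone: (M_HOME) → mode=M_WAIT action=spin_cw
2. evClear: (M_WAIT) → mode=M_FOLLOW action=spin_ccw
3. evStop: (M_FOLLOW) → mode=M_WAIT action=announce
4. evContact: (M_WAIT) → mode=M_FOLLOW action=spin_ccw
5. evDone: (M_FOLLOW) → mode=M_PICK action=motors_on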